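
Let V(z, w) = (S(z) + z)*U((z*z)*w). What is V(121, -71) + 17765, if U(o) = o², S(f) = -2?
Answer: 128589391193164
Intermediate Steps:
V(z, w) = w²*z⁴*(-2 + z) (V(z, w) = (-2 + z)*((z*z)*w)² = (-2 + z)*(z²*w)² = (-2 + z)*(w*z²)² = (-2 + z)*(w²*z⁴) = w²*z⁴*(-2 + z))
V(121, -71) + 17765 = (-71)²*121⁴*(-2 + 121) + 17765 = 5041*214358881*119 + 17765 = 128589391175399 + 17765 = 128589391193164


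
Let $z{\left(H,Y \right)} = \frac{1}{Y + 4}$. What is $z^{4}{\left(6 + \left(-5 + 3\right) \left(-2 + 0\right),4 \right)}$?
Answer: $\frac{1}{4096} \approx 0.00024414$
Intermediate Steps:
$z{\left(H,Y \right)} = \frac{1}{4 + Y}$
$z^{4}{\left(6 + \left(-5 + 3\right) \left(-2 + 0\right),4 \right)} = \left(\frac{1}{4 + 4}\right)^{4} = \left(\frac{1}{8}\right)^{4} = \frac{1}{4096}$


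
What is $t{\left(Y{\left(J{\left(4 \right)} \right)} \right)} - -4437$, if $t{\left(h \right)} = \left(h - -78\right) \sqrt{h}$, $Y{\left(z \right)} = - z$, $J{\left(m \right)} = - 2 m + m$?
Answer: $4601$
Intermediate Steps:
$J{\left(m \right)} = - m$
$t{\left(h \right)} = \sqrt{h} \left(78 + h\right)$ ($t{\left(h \right)} = \left(h + 78\right) \sqrt{h} = \left(78 + h\right) \sqrt{h} = \sqrt{h} \left(78 + h\right)$)
$t{\left(Y{\left(J{\left(4 \right)} \right)} \right)} - -4437 = \sqrt{- \left(-1\right) 4} \left(78 - \left(-1\right) 4\right) - -4437 = \sqrt{\left(-1\right) \left(-4\right)} \left(78 - -4\right) + 4437 = \sqrt{4} \left(78 + 4\right) + 4437 = 2 \cdot 82 + 4437 = 164 + 4437 = 4601$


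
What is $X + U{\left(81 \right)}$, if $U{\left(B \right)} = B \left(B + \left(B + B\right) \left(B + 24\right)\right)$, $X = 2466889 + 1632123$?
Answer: $5483383$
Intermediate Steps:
$X = 4099012$
$U{\left(B \right)} = B \left(B + 2 B \left(24 + B\right)\right)$
$X + U{\left(81 \right)} = 4099012 + 81^{2} \left(49 + 2 \cdot 81\right) = 4099012 + 6561 \left(49 + 162\right) = 4099012 + 6561 \cdot 211 = 4099012 + 1384371 = 5483383$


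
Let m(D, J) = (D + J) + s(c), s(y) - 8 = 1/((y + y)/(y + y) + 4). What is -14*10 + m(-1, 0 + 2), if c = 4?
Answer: -654/5 ≈ -130.80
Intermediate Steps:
s(y) = 41/5 (s(y) = 8 + 1/((y + y)/(y + y) + 4) = 8 + 1/((2*y)/((2*y)) + 4) = 8 + 1/((2*y)*(1/(2*y)) + 4) = 8 + 1/(1 + 4) = 8 + 1/5 = 41/5)
m(D, J) = 41/5 + D + J (m(D, J) = (D + J) + 41/5 = 41/5 + D + J)
-14*10 + m(-1, 0 + 2) = -14*10 + (41/5 - 1 + (0 + 2)) = -140 + (41/5 - 1 + 2) = -140 + 46/5 = -654/5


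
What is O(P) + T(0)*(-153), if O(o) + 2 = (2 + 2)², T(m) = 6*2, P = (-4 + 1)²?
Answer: -1822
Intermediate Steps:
P = 9 (P = (-3)² = 9)
T(m) = 12
O(o) = 14 (O(o) = -2 + (2 + 2)² = -2 + 4² = -2 + 16 = 14)
O(P) + T(0)*(-153) = 14 + 12*(-153) = 14 - 1836 = -1822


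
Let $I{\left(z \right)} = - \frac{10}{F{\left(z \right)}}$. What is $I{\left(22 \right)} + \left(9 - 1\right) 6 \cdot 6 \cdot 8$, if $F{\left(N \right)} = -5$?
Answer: $2306$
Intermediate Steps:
$I{\left(z \right)} = 2$ ($I{\left(z \right)} = - \frac{10}{-5} = \left(-10\right) \left(- \frac{1}{5}\right) = 2$)
$I{\left(22 \right)} + \left(9 - 1\right) 6 \cdot 6 \cdot 8 = 2 + \left(9 - 1\right) 6 \cdot 6 \cdot 8 = 2 + 8 \cdot 6 \cdot 48 = 2 + 48 \cdot 48 = 2 + 2304 = 2306$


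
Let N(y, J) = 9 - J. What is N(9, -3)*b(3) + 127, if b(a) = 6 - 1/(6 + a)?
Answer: 593/3 ≈ 197.67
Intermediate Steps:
N(9, -3)*b(3) + 127 = (9 - 1*(-3))*((35 + 6*3)/(6 + 3)) + 127 = (9 + 3)*((35 + 18)/9) + 127 = 12*((1/9)*53) + 127 = 12*(53/9) + 127 = 212/3 + 127 = 593/3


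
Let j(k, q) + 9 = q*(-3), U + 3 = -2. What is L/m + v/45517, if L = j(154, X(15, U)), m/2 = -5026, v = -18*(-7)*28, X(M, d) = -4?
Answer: 35326905/457536884 ≈ 0.077211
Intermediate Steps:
U = -5 (U = -3 - 2 = -5)
v = 3528 (v = 126*28 = 3528)
m = -10052 (m = 2*(-5026) = -10052)
j(k, q) = -9 - 3*q (j(k, q) = -9 + q*(-3) = -9 - 3*q)
L = 3 (L = -9 - 3*(-4) = -9 + 12 = 3)
L/m + v/45517 = 3/(-10052) + 3528/45517 = 3*(-1/10052) + 3528*(1/45517) = -3/10052 + 3528/45517 = 35326905/457536884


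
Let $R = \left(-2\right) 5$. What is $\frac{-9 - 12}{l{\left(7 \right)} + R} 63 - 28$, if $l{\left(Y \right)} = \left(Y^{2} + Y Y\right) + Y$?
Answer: $- \frac{3983}{95} \approx -41.926$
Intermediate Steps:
$R = -10$
$l{\left(Y \right)} = Y + 2 Y^{2}$ ($l{\left(Y \right)} = \left(Y^{2} + Y^{2}\right) + Y = 2 Y^{2} + Y = Y + 2 Y^{2}$)
$\frac{-9 - 12}{l{\left(7 \right)} + R} 63 - 28 = \frac{-9 - 12}{7 \left(1 + 2 \cdot 7\right) - 10} \cdot 63 - 28 = - \frac{21}{7 \left(1 + 14\right) - 10} \cdot 63 - 28 = - \frac{21}{7 \cdot 15 - 10} \cdot 63 - 28 = - \frac{21}{105 - 10} \cdot 63 - 28 = - \frac{21}{95} \cdot 63 - 28 = \left(-21\right) \frac{1}{95} \cdot 63 - 28 = \left(- \frac{21}{95}\right) 63 - 28 = - \frac{1323}{95} - 28 = - \frac{3983}{95}$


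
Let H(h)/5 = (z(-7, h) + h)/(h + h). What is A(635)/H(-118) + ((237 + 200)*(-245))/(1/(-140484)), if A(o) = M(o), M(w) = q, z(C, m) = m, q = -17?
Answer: 75204597283/5 ≈ 1.5041e+10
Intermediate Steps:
M(w) = -17
A(o) = -17
H(h) = 5 (H(h) = 5*((h + h)/(h + h)) = 5*((2*h)/((2*h))) = 5*((2*h)*(1/(2*h))) = 5*1 = 5)
A(635)/H(-118) + ((237 + 200)*(-245))/(1/(-140484)) = -17/5 + ((237 + 200)*(-245))/(1/(-140484)) = -17*⅕ + (437*(-245))/(-1/140484) = -17/5 - 107065*(-140484) = -17/5 + 15040919460 = 75204597283/5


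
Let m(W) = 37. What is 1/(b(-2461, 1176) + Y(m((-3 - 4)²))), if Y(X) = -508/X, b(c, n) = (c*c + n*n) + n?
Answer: 37/275304393 ≈ 1.3440e-7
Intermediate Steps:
b(c, n) = n + c² + n² (b(c, n) = (c² + n²) + n = n + c² + n²)
1/(b(-2461, 1176) + Y(m((-3 - 4)²))) = 1/((1176 + (-2461)² + 1176²) - 508/37) = 1/((1176 + 6056521 + 1382976) - 508*1/37) = 1/(7440673 - 508/37) = 1/(275304393/37) = 37/275304393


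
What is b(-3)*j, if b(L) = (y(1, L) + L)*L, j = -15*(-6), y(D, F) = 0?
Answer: 810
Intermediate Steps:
j = 90
b(L) = L**2 (b(L) = (0 + L)*L = L*L = L**2)
b(-3)*j = (-3)**2*90 = 9*90 = 810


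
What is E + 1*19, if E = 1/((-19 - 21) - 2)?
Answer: 797/42 ≈ 18.976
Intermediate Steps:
E = -1/42 (E = 1/(-40 - 2) = 1/(-42) = -1/42 ≈ -0.023810)
E + 1*19 = -1/42 + 1*19 = -1/42 + 19 = 797/42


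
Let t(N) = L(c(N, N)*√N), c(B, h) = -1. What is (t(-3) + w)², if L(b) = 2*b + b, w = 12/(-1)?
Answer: 117 + 72*I*√3 ≈ 117.0 + 124.71*I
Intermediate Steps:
w = -12 (w = 12*(-1) = -12)
L(b) = 3*b
t(N) = -3*√N (t(N) = 3*(-√N) = -3*√N)
(t(-3) + w)² = (-3*I*√3 - 12)² = (-12 - 3*I*√3)²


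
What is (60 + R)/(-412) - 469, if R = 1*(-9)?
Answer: -193279/412 ≈ -469.12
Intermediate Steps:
R = -9
(60 + R)/(-412) - 469 = (60 - 9)/(-412) - 469 = 51*(-1/412) - 469 = -51/412 - 469 = -193279/412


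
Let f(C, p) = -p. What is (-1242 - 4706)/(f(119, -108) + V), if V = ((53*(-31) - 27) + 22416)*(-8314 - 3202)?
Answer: 1487/59727707 ≈ 2.4896e-5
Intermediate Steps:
V = -238910936 (V = ((-1643 - 27) + 22416)*(-11516) = (-1670 + 22416)*(-11516) = 20746*(-11516) = -238910936)
(-1242 - 4706)/(f(119, -108) + V) = (-1242 - 4706)/(-1*(-108) - 238910936) = -5948/(108 - 238910936) = -5948/(-238910828) = -5948*(-1/238910828) = 1487/59727707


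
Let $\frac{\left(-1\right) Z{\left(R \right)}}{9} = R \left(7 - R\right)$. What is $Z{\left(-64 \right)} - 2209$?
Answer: $38687$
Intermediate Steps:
$Z{\left(R \right)} = - 9 R \left(7 - R\right)$
$Z{\left(-64 \right)} - 2209 = 9 \left(-64\right) \left(-7 - 64\right) - 2209 = 9 \left(-64\right) \left(-71\right) - 2209 = 40896 - 2209 = 38687$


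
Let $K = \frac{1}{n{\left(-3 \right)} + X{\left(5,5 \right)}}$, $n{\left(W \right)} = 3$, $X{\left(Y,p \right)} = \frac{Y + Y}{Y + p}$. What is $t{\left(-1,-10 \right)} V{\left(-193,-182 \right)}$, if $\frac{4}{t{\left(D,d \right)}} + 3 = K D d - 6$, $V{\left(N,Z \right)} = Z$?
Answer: $112$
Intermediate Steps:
$X{\left(Y,p \right)} = \frac{2 Y}{Y + p}$
$K = \frac{1}{4}$ ($K = \frac{1}{3 + 2 \cdot 5 \frac{1}{5 + 5}} = \frac{1}{3 + 2 \cdot 5 \cdot \frac{1}{10}} = \frac{1}{3 + 1} = \frac{1}{4} \approx 0.25$)
$t{\left(D,d \right)} = \frac{4}{-9 + \frac{D d}{4}}$ ($t{\left(D,d \right)} = \frac{4}{-3 + \left(\frac{D}{4} d - 6\right)} = \frac{4}{-3 + \left(\frac{D d}{4} - 6\right)} = \frac{4}{-3 + \left(-6 + \frac{D d}{4}\right)} = \frac{4}{-9 + \frac{D d}{4}}$)
$t{\left(-1,-10 \right)} V{\left(-193,-182 \right)} = \frac{16}{-36 - -10} \left(-182\right) = \frac{16}{-36 + 10} \left(-182\right) = \frac{16}{-26} \left(-182\right) = 16 \left(- \frac{1}{26}\right) \left(-182\right) = \left(- \frac{8}{13}\right) \left(-182\right) = 112$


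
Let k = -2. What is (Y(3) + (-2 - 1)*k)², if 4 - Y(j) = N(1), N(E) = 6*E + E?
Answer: 9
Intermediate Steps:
N(E) = 7*E
Y(j) = -3 (Y(j) = 4 - 7 = -3)
(Y(3) + (-2 - 1)*k)² = (-3 + (-2 - 1)*(-2))² = (-3 - 3*(-2))² = (-3 + 6)² = 3² = 9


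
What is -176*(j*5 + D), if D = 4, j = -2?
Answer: 1056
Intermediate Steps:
-176*(j*5 + D) = -176*(-2*5 + 4) = -176*(-10 + 4) = -176*(-6) = 1056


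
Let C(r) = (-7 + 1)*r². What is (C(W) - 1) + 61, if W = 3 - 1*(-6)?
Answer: -426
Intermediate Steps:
W = 9 (W = 3 + 6 = 9)
C(r) = -6*r²
(C(W) - 1) + 61 = (-6*9² - 1) + 61 = (-6*81 - 1) + 61 = (-486 - 1) + 61 = -487 + 61 = -426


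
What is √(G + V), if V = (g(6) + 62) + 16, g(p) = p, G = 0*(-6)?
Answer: 2*√21 ≈ 9.1651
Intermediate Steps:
G = 0
V = 84 (V = (6 + 62) + 16 = 68 + 16 = 84)
√(G + V) = √(0 + 84) = √84 = 2*√21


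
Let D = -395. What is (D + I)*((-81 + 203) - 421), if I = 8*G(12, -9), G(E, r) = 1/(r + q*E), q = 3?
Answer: 3186443/27 ≈ 1.1802e+5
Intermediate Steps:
G(E, r) = 1/(r + 3*E)
I = 8/27 (I = 8/(-9 + 3*12) = 8/(-9 + 36) = 8/27 ≈ 0.29630)
(D + I)*((-81 + 203) - 421) = (-395 + 8/27)*((-81 + 203) - 421) = -10657*(122 - 421)/27 = -10657/27*(-299) = 3186443/27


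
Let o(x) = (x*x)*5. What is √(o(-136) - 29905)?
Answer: 5*√2503 ≈ 250.15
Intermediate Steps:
o(x) = 5*x² (o(x) = x²*5 = 5*x²)
√(o(-136) - 29905) = √(5*(-136)² - 29905) = √(5*18496 - 29905) = √(92480 - 29905) = √62575 = 5*√2503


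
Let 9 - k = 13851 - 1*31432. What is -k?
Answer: -17590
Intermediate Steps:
k = 17590 (k = 9 - (13851 - 1*31432) = 9 - (13851 - 31432) = 9 - 1*(-17581) = 9 + 17581 = 17590)
-k = -1*17590 = -17590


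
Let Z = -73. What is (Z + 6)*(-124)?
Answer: 8308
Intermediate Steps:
(Z + 6)*(-124) = (-73 + 6)*(-124) = -67*(-124) = 8308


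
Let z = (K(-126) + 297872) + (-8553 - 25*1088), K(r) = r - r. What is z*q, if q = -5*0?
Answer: 0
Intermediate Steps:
K(r) = 0
q = 0
z = 262119 (z = (0 + 297872) + (-8553 - 25*1088) = 297872 + (-8553 - 1*27200) = 297872 + (-8553 - 27200) = 297872 - 35753 = 262119)
z*q = 262119*0 = 0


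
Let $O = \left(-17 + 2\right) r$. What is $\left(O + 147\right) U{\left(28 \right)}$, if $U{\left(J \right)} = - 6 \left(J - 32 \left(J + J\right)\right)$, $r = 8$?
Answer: $285768$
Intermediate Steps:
$U{\left(J \right)} = 378 J$ ($U{\left(J \right)} = - 6 \left(J - 32 \cdot 2 J\right) = - 6 \left(J - 64 J\right) = - 6 \left(- 63 J\right) = 378 J$)
$O = -120$ ($O = \left(-17 + 2\right) 8 = \left(-15\right) 8 = -120$)
$\left(O + 147\right) U{\left(28 \right)} = \left(-120 + 147\right) 378 \cdot 28 = 27 \cdot 10584 = 285768$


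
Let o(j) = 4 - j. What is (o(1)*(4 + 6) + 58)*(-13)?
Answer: -1144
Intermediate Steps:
(o(1)*(4 + 6) + 58)*(-13) = ((4 - 1*1)*(4 + 6) + 58)*(-13) = ((4 - 1)*10 + 58)*(-13) = (3*10 + 58)*(-13) = (30 + 58)*(-13) = 88*(-13) = -1144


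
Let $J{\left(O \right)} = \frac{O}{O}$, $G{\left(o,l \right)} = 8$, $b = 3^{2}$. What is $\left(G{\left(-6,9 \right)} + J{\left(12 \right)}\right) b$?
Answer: $81$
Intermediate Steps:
$b = 9$
$J{\left(O \right)} = 1$
$\left(G{\left(-6,9 \right)} + J{\left(12 \right)}\right) b = \left(8 + 1\right) 9 = 9 \cdot 9 = 81$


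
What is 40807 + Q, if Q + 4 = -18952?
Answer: 21851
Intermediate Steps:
Q = -18956 (Q = -4 - 18952 = -18956)
40807 + Q = 40807 - 18956 = 21851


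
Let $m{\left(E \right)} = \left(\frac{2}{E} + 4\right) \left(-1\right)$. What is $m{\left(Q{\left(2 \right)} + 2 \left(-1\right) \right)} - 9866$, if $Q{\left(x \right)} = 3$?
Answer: $-9872$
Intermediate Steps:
$m{\left(E \right)} = -4 - \frac{2}{E}$ ($m{\left(E \right)} = \left(4 + \frac{2}{E}\right) \left(-1\right) = -4 - \frac{2}{E}$)
$m{\left(Q{\left(2 \right)} + 2 \left(-1\right) \right)} - 9866 = \left(-4 - \frac{2}{3 + 2 \left(-1\right)}\right) - 9866 = \left(-4 - \frac{2}{3 - 2}\right) - 9866 = \left(-4 - \frac{2}{1}\right) - 9866 = \left(-4 - 2\right) - 9866 = -6 - 9866 = -9872$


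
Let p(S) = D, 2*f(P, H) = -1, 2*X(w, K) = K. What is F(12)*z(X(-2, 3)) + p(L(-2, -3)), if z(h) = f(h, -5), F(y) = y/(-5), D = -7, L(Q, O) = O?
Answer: -29/5 ≈ -5.8000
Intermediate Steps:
X(w, K) = K/2
f(P, H) = -1/2 (f(P, H) = (1/2)*(-1) = -1/2)
p(S) = -7
F(y) = -y/5 (F(y) = y*(-1/5) = -y/5)
z(h) = -1/2
F(12)*z(X(-2, 3)) + p(L(-2, -3)) = -1/5*12*(-1/2) - 7 = -12/5*(-1/2) - 7 = 6/5 - 7 = -29/5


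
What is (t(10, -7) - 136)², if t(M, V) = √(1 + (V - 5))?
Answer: (136 - I*√11)² ≈ 18485.0 - 902.12*I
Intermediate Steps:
t(M, V) = √(-4 + V) (t(M, V) = √(1 + (-5 + V)) = √(-4 + V))
(t(10, -7) - 136)² = (√(-4 - 7) - 136)² = (√(-11) - 136)² = (I*√11 - 136)² = (-136 + I*√11)²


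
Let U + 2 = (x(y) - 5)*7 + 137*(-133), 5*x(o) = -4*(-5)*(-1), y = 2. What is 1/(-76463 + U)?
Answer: -1/94749 ≈ -1.0554e-5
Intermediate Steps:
x(o) = -4 (x(o) = (-4*(-5)*(-1))/5 = (20*(-1))/5 = (⅕)*(-20) = -4)
U = -18286 (U = -2 + ((-4 - 5)*7 + 137*(-133)) = -2 + (-9*7 - 18221) = -2 + (-63 - 18221) = -2 - 18284 = -18286)
1/(-76463 + U) = 1/(-76463 - 18286) = 1/(-94749) = -1/94749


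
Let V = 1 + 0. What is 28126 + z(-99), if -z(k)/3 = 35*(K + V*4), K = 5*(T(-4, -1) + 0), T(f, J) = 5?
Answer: 25081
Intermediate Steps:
V = 1
K = 25 (K = 5*(5 + 0) = 5*5 = 25)
z(k) = -3045 (z(k) = -105*(25 + 1*4) = -105*(25 + 4) = -105*29 = -3*1015 = -3045)
28126 + z(-99) = 28126 - 3045 = 25081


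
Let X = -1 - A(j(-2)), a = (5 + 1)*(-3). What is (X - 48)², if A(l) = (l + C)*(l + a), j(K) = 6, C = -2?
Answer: 1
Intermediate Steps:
a = -18 (a = 6*(-3) = -18)
A(l) = (-18 + l)*(-2 + l) (A(l) = (l - 2)*(l - 18) = (-2 + l)*(-18 + l) = (-18 + l)*(-2 + l))
X = 47 (X = -1 - (36 + 6² - 20*6) = -1 - (36 + 36 - 120) = -1 - 1*(-48) = -1 + 48 = 47)
(X - 48)² = (47 - 48)² = (-1)² = 1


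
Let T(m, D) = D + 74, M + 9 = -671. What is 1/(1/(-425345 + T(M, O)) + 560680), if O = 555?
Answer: 424716/238129766879 ≈ 1.7835e-6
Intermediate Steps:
M = -680 (M = -9 - 671 = -680)
T(m, D) = 74 + D
1/(1/(-425345 + T(M, O)) + 560680) = 1/(1/(-425345 + (74 + 555)) + 560680) = 1/(1/(-425345 + 629) + 560680) = 1/(1/(-424716) + 560680) = 1/(-1/424716 + 560680) = 1/(238129766879/424716) = 424716/238129766879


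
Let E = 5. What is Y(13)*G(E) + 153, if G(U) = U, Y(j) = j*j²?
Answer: 11138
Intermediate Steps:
Y(j) = j³
Y(13)*G(E) + 153 = 13³*5 + 153 = 2197*5 + 153 = 10985 + 153 = 11138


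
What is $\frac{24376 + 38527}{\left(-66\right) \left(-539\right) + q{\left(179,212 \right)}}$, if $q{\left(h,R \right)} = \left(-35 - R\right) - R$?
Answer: $\frac{62903}{35115} \approx 1.7913$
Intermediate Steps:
$q{\left(h,R \right)} = -35 - 2 R$
$\frac{24376 + 38527}{\left(-66\right) \left(-539\right) + q{\left(179,212 \right)}} = \frac{24376 + 38527}{\left(-66\right) \left(-539\right) - 459} = \frac{62903}{35574 - 459} = \frac{62903}{35115}$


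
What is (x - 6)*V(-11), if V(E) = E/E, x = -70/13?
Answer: -148/13 ≈ -11.385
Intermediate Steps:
x = -70/13 (x = -70*1/13 = -70/13 ≈ -5.3846)
V(E) = 1
(x - 6)*V(-11) = (-70/13 - 6)*1 = -148/13*1 = -148/13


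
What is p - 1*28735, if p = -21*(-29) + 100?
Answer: -28026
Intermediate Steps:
p = 709 (p = 609 + 100 = 709)
p - 1*28735 = 709 - 1*28735 = 709 - 28735 = -28026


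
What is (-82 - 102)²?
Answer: 33856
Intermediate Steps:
(-82 - 102)² = (-184)² = 33856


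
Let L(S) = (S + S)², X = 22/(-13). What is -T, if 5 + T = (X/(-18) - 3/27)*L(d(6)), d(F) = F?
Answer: 97/13 ≈ 7.4615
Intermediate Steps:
X = -22/13 (X = 22*(-1/13) = -22/13 ≈ -1.6923)
L(S) = 4*S² (L(S) = (2*S)² = 4*S²)
T = -97/13 (T = -5 + (-22/13/(-18) - 3/27)*(4*6²) = -5 + (-22/13*(-1/18) - 3*1/27)*(4*36) = -5 + (11/117 - ⅑)*144 = -5 - 2/117*144 = -5 - 32/13 = -97/13 ≈ -7.4615)
-T = -1*(-97/13) = 97/13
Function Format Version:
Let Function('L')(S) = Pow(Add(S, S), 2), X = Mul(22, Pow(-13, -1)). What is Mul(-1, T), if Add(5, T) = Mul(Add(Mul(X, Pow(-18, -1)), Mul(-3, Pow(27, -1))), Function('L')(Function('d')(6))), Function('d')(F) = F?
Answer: Rational(97, 13) ≈ 7.4615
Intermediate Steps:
X = Rational(-22, 13) (X = Mul(22, Rational(-1, 13)) = Rational(-22, 13) ≈ -1.6923)
Function('L')(S) = Mul(4, Pow(S, 2)) (Function('L')(S) = Pow(Mul(2, S), 2) = Mul(4, Pow(S, 2)))
T = Rational(-97, 13) (T = Add(-5, Mul(Add(Mul(Rational(-22, 13), Pow(-18, -1)), Mul(-3, Pow(27, -1))), Mul(4, Pow(6, 2)))) = Add(-5, Mul(Add(Mul(Rational(-22, 13), Rational(-1, 18)), Mul(-3, Rational(1, 27))), Mul(4, 36))) = Add(-5, Mul(Add(Rational(11, 117), Rational(-1, 9)), 144)) = Add(-5, Mul(Rational(-2, 117), 144)) = Add(-5, Rational(-32, 13)) = Rational(-97, 13) ≈ -7.4615)
Mul(-1, T) = Mul(-1, Rational(-97, 13)) = Rational(97, 13)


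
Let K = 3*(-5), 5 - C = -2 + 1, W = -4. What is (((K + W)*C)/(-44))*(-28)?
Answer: -798/11 ≈ -72.545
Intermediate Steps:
C = 6 (C = 5 - (-2 + 1) = 5 - 1*(-1) = 5 + 1 = 6)
K = -15
(((K + W)*C)/(-44))*(-28) = (((-15 - 4)*6)/(-44))*(-28) = (-19*6*(-1/44))*(-28) = -114*(-1/44)*(-28) = (57/22)*(-28) = -798/11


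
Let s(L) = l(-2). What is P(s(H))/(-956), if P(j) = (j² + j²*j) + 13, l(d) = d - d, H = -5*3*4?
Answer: -13/956 ≈ -0.013598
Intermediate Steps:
H = -60 (H = -15*4 = -60)
l(d) = 0
s(L) = 0
P(j) = 13 + j² + j³ (P(j) = (j² + j³) + 13 = 13 + j² + j³)
P(s(H))/(-956) = (13 + 0² + 0³)/(-956) = (13 + 0 + 0)*(-1/956) = 13*(-1/956) = -13/956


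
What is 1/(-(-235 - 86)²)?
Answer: -1/103041 ≈ -9.7049e-6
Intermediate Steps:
1/(-(-235 - 86)²) = 1/(-1*(-321)²) = 1/(-1*103041) = 1/(-103041) = -1/103041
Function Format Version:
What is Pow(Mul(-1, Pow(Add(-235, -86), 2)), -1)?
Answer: Rational(-1, 103041) ≈ -9.7049e-6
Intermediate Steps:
Pow(Mul(-1, Pow(Add(-235, -86), 2)), -1) = Pow(Mul(-1, Pow(-321, 2)), -1) = Pow(Mul(-1, 103041), -1) = Pow(-103041, -1) = Rational(-1, 103041)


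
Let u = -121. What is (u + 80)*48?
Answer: -1968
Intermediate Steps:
(u + 80)*48 = (-121 + 80)*48 = -41*48 = -1968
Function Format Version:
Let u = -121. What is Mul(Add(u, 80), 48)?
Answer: -1968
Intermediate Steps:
Mul(Add(u, 80), 48) = Mul(Add(-121, 80), 48) = Mul(-41, 48) = -1968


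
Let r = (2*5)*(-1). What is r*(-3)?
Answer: 30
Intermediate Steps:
r = -10 (r = 10*(-1) = -10)
r*(-3) = -10*(-3) = 30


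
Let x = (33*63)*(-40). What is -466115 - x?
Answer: -382955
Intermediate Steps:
x = -83160 (x = 2079*(-40) = -83160)
-466115 - x = -466115 - 1*(-83160) = -466115 + 83160 = -382955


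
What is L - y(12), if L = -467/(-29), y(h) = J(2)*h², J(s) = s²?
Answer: -16237/29 ≈ -559.90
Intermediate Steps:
y(h) = 4*h² (y(h) = 2²*h² = 4*h²)
L = 467/29 (L = -467*(-1/29) = 467/29 ≈ 16.103)
L - y(12) = 467/29 - 4*12² = 467/29 - 4*144 = 467/29 - 1*576 = 467/29 - 576 = -16237/29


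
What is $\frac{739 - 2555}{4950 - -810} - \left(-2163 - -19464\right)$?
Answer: $- \frac{12456947}{720} \approx -17301.0$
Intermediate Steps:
$\frac{739 - 2555}{4950 - -810} - \left(-2163 - -19464\right) = - \frac{1816}{4950 + 810} - \left(-2163 + 19464\right) = - \frac{1816}{5760} - 17301 = \left(-1816\right) \frac{1}{5760} - 17301 = - \frac{227}{720} - 17301 = - \frac{12456947}{720}$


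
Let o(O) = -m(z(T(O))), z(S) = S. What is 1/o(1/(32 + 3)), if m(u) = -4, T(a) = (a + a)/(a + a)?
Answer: ¼ ≈ 0.25000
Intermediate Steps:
T(a) = 1 (T(a) = (2*a)/((2*a)) = (2*a)*(1/(2*a)) = 1)
o(O) = 4 (o(O) = -1*(-4) = 4)
1/o(1/(32 + 3)) = 1/4 = ¼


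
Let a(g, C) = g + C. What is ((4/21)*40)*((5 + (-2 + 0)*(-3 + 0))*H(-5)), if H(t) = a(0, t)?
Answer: -8800/21 ≈ -419.05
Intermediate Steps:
a(g, C) = C + g
H(t) = t (H(t) = t + 0 = t)
((4/21)*40)*((5 + (-2 + 0)*(-3 + 0))*H(-5)) = ((4/21)*40)*((5 + (-2 + 0)*(-3 + 0))*(-5)) = ((4*(1/21))*40)*((5 - 2*(-3))*(-5)) = ((4/21)*40)*((5 + 6)*(-5)) = 160*(11*(-5))/21 = (160/21)*(-55) = -8800/21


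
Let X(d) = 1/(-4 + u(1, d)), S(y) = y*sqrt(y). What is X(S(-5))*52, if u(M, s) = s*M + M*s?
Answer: -52/129 + 130*I*sqrt(5)/129 ≈ -0.4031 + 2.2534*I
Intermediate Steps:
u(M, s) = 2*M*s (u(M, s) = M*s + M*s = 2*M*s)
S(y) = y**(3/2)
X(d) = 1/(-4 + 2*d) (X(d) = 1/(-4 + 2*1*d) = 1/(-4 + 2*d))
X(S(-5))*52 = (1/(2*(-2 + (-5)**(3/2))))*52 = (1/(2*(-2 - 5*I*sqrt(5))))*52 = 26/(-2 - 5*I*sqrt(5))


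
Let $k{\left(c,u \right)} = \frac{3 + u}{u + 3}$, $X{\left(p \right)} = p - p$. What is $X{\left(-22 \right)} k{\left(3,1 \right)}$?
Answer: $0$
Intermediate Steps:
$X{\left(p \right)} = 0$
$k{\left(c,u \right)} = 1$ ($k{\left(c,u \right)} = \frac{3 + u}{3 + u} = 1$)
$X{\left(-22 \right)} k{\left(3,1 \right)} = 0 \cdot 1 = 0$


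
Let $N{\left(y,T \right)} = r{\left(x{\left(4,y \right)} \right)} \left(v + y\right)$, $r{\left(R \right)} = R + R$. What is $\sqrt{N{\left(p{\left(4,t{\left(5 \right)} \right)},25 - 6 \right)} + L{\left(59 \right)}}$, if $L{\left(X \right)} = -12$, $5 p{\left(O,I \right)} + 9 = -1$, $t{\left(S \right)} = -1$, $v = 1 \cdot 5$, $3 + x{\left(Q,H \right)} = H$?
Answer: $i \sqrt{42} \approx 6.4807 i$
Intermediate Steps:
$x{\left(Q,H \right)} = -3 + H$
$v = 5$
$r{\left(R \right)} = 2 R$
$p{\left(O,I \right)} = -2$ ($p{\left(O,I \right)} = - \frac{9}{5} + \frac{1}{5} \left(-1\right) = - \frac{9}{5} - \frac{1}{5} = -2$)
$N{\left(y,T \right)} = \left(-6 + 2 y\right) \left(5 + y\right)$ ($N{\left(y,T \right)} = 2 \left(-3 + y\right) \left(5 + y\right) = \left(-6 + 2 y\right) \left(5 + y\right)$)
$\sqrt{N{\left(p{\left(4,t{\left(5 \right)} \right)},25 - 6 \right)} + L{\left(59 \right)}} = \sqrt{2 \left(-3 - 2\right) \left(5 - 2\right) - 12} = \sqrt{2 \left(-5\right) 3 - 12} = \sqrt{-30 - 12} = \sqrt{-42} = i \sqrt{42}$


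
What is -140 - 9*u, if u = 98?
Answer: -1022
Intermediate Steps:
-140 - 9*u = -140 - 9*98 = -140 - 882 = -1022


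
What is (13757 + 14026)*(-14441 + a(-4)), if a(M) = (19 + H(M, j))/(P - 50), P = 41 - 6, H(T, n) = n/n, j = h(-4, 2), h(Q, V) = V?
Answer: -401251347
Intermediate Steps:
j = 2
H(T, n) = 1
P = 35
a(M) = -4/3 (a(M) = (19 + 1)/(35 - 50) = 20/(-15) = 20*(-1/15) = -4/3)
(13757 + 14026)*(-14441 + a(-4)) = (13757 + 14026)*(-14441 - 4/3) = 27783*(-43327/3) = -401251347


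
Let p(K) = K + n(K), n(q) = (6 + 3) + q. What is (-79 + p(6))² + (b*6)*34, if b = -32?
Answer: -3164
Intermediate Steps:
n(q) = 9 + q
p(K) = 9 + 2*K (p(K) = K + (9 + K) = 9 + 2*K)
(-79 + p(6))² + (b*6)*34 = (-79 + (9 + 2*6))² - 32*6*34 = (-79 + (9 + 12))² - 192*34 = (-79 + 21)² - 6528 = (-58)² - 6528 = 3364 - 6528 = -3164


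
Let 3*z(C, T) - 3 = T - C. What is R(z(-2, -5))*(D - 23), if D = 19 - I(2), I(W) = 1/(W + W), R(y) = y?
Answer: 0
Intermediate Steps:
z(C, T) = 1 - C/3 + T/3 (z(C, T) = 1 + (T - C)/3 = 1 + (-C/3 + T/3) = 1 - C/3 + T/3)
I(W) = 1/(2*W)
D = 75/4 (D = 19 - 1/(2*2) = 19 - 1*1/4 = 19 - 1/4 = 75/4 ≈ 18.750)
R(z(-2, -5))*(D - 23) = (1 - 1/3*(-2) + (1/3)*(-5))*(75/4 - 23) = (1 + 2/3 - 5/3)*(-17/4) = 0*(-17/4) = 0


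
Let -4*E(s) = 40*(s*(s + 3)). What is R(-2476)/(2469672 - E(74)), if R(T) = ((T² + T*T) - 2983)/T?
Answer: -12258169/6255990352 ≈ -0.0019594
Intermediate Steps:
E(s) = -10*s*(3 + s) (E(s) = -10*s*(s + 3) = -10*s*(3 + s))
R(T) = (-2983 + 2*T²)/T (R(T) = ((T² + T²) - 2983)/T = (2*T² - 2983)/T = (-2983 + 2*T²)/T)
R(-2476)/(2469672 - E(74)) = (-2983/(-2476) + 2*(-2476))/(2469672 - (-10)*74*(3 + 74)) = (-2983*(-1/2476) - 4952)/(2469672 - (-10)*74*77) = (2983/2476 - 4952)/(2469672 - 1*(-56980)) = -12258169/(2476*(2469672 + 56980)) = -12258169/2476/2526652 = -12258169/2476*1/2526652 = -12258169/6255990352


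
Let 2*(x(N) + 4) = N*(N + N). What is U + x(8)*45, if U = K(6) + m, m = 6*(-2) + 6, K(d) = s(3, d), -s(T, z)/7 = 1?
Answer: 2687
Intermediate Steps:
s(T, z) = -7 (s(T, z) = -7*1 = -7)
K(d) = -7
m = -6 (m = -12 + 6 = -6)
U = -13 (U = -7 - 6 = -13)
x(N) = -4 + N² (x(N) = -4 + (N*(N + N))/2 = -4 + (N*(2*N))/2 = -4 + (2*N²)/2 = -4 + N²)
U + x(8)*45 = -13 + (-4 + 8²)*45 = -13 + (-4 + 64)*45 = -13 + 60*45 = -13 + 2700 = 2687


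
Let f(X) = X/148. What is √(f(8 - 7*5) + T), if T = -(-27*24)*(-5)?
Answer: 3*I*√1971471/74 ≈ 56.923*I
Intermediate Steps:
f(X) = X/148 (f(X) = X*(1/148) = X/148)
T = -3240 (T = -(-648)*(-5) = -1*3240 = -3240)
√(f(8 - 7*5) + T) = √((8 - 7*5)/148 - 3240) = √((8 - 35)/148 - 3240) = √((1/148)*(-27) - 3240) = √(-27/148 - 3240) = √(-479547/148) = 3*I*√1971471/74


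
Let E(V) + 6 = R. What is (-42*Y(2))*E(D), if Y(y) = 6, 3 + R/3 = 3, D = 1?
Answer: 1512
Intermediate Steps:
R = 0 (R = -9 + 3*3 = -9 + 9 = 0)
E(V) = -6 (E(V) = -6 + 0 = -6)
(-42*Y(2))*E(D) = -42*6*(-6) = -252*(-6) = 1512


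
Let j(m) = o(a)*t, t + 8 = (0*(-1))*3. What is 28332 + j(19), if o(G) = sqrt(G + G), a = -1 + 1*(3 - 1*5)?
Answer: 28332 - 8*I*sqrt(6) ≈ 28332.0 - 19.596*I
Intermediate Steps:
t = -8 (t = -8 + (0*(-1))*3 = -8 + 0*3 = -8 + 0 = -8)
a = -3 (a = -1 + 1*(3 - 5) = -1 + 1*(-2) = -1 - 2 = -3)
o(G) = sqrt(2)*sqrt(G) (o(G) = sqrt(2*G) = sqrt(2)*sqrt(G))
j(m) = -8*I*sqrt(6) (j(m) = (sqrt(2)*sqrt(-3))*(-8) = (sqrt(2)*(I*sqrt(3)))*(-8) = (I*sqrt(6))*(-8) = -8*I*sqrt(6))
28332 + j(19) = 28332 - 8*I*sqrt(6)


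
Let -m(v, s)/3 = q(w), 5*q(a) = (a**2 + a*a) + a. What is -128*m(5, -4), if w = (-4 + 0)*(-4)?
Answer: 202752/5 ≈ 40550.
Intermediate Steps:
w = 16 (w = -4*(-4) = 16)
q(a) = a/5 + 2*a**2/5 (q(a) = ((a**2 + a*a) + a)/5 = ((a**2 + a**2) + a)/5 = (2*a**2 + a)/5 = (a + 2*a**2)/5 = a/5 + 2*a**2/5)
m(v, s) = -1584/5 (m(v, s) = -3*16*(1 + 2*16)/5 = -3*16*(1 + 32)/5 = -3*16*33/5 = -3*528/5 = -1584/5)
-128*m(5, -4) = -128*(-1584/5) = 202752/5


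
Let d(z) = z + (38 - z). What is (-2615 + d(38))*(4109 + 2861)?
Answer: -17961690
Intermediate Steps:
d(z) = 38
(-2615 + d(38))*(4109 + 2861) = (-2615 + 38)*(4109 + 2861) = -2577*6970 = -17961690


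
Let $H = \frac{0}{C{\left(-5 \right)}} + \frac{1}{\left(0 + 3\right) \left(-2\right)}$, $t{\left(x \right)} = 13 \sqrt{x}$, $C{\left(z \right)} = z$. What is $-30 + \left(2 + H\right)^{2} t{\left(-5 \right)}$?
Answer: $-30 + \frac{1573 i \sqrt{5}}{36} \approx -30.0 + 97.704 i$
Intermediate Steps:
$H = - \frac{1}{6}$ ($H = \frac{0}{-5} + \frac{1}{\left(0 + 3\right) \left(-2\right)} = 0 \left(- \frac{1}{5}\right) + \frac{1}{3} \left(- \frac{1}{2}\right) = 0 + \frac{1}{3} \left(- \frac{1}{2}\right) = 0 - \frac{1}{6} = - \frac{1}{6} \approx -0.16667$)
$-30 + \left(2 + H\right)^{2} t{\left(-5 \right)} = -30 + \left(2 - \frac{1}{6}\right)^{2} \cdot 13 \sqrt{-5} = -30 + \left(\frac{11}{6}\right)^{2} \cdot 13 i \sqrt{5} = -30 + \frac{121 \cdot 13 i \sqrt{5}}{36} = -30 + \frac{1573 i \sqrt{5}}{36}$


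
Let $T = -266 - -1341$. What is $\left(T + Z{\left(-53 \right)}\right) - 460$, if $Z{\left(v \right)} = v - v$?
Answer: $615$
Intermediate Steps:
$Z{\left(v \right)} = 0$
$T = 1075$ ($T = -266 + 1341 = 1075$)
$\left(T + Z{\left(-53 \right)}\right) - 460 = \left(1075 + 0\right) - 460 = 1075 - 460 = 615$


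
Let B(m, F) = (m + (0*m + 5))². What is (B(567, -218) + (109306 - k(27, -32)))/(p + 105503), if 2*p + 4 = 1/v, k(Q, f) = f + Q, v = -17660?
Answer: 15417003400/3726295319 ≈ 4.1374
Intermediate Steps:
k(Q, f) = Q + f
p = -70641/35320 (p = -2 + (½)/(-17660) = -2 + (½)*(-1/17660) = -2 - 1/35320 = -70641/35320 ≈ -2.0000)
B(m, F) = (5 + m)² (B(m, F) = (m + (0 + 5))² = (m + 5)² = (5 + m)²)
(B(567, -218) + (109306 - k(27, -32)))/(p + 105503) = ((5 + 567)² + (109306 - (27 - 32)))/(-70641/35320 + 105503) = (572² + (109306 - 1*(-5)))/(3726295319/35320) = (327184 + (109306 + 5))*(35320/3726295319) = (327184 + 109311)*(35320/3726295319) = 436495*(35320/3726295319) = 15417003400/3726295319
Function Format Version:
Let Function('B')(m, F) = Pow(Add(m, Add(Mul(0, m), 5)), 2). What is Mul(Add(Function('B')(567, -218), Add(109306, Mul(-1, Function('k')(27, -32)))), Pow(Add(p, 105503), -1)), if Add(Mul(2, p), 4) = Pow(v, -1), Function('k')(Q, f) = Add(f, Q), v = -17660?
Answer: Rational(15417003400, 3726295319) ≈ 4.1374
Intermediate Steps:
Function('k')(Q, f) = Add(Q, f)
p = Rational(-70641, 35320) (p = Add(-2, Mul(Rational(1, 2), Pow(-17660, -1))) = Add(-2, Mul(Rational(1, 2), Rational(-1, 17660))) = Add(-2, Rational(-1, 35320)) = Rational(-70641, 35320) ≈ -2.0000)
Function('B')(m, F) = Pow(Add(5, m), 2) (Function('B')(m, F) = Pow(Add(m, Add(0, 5)), 2) = Pow(Add(m, 5), 2) = Pow(Add(5, m), 2))
Mul(Add(Function('B')(567, -218), Add(109306, Mul(-1, Function('k')(27, -32)))), Pow(Add(p, 105503), -1)) = Mul(Add(Pow(Add(5, 567), 2), Add(109306, Mul(-1, Add(27, -32)))), Pow(Add(Rational(-70641, 35320), 105503), -1)) = Mul(Add(Pow(572, 2), Add(109306, Mul(-1, -5))), Pow(Rational(3726295319, 35320), -1)) = Mul(Add(327184, Add(109306, 5)), Rational(35320, 3726295319)) = Mul(Add(327184, 109311), Rational(35320, 3726295319)) = Mul(436495, Rational(35320, 3726295319)) = Rational(15417003400, 3726295319)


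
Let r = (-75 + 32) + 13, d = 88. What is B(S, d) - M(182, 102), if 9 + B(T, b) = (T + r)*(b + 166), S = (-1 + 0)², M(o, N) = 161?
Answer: -7536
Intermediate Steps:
r = -30 (r = -43 + 13 = -30)
S = 1 (S = (-1)² = 1)
B(T, b) = -9 + (-30 + T)*(166 + b) (B(T, b) = -9 + (T - 30)*(b + 166) = -9 + (-30 + T)*(166 + b))
B(S, d) - M(182, 102) = (-4989 - 30*88 + 166*1 + 1*88) - 1*161 = (-4989 - 2640 + 166 + 88) - 161 = -7375 - 161 = -7536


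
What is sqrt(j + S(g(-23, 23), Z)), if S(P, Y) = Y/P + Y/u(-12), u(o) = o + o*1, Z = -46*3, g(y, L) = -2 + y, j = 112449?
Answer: sqrt(11246027)/10 ≈ 335.35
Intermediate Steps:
Z = -138
u(o) = 2*o (u(o) = o + o = 2*o)
S(P, Y) = -Y/24 + Y/P (S(P, Y) = Y/P + Y/((2*(-12))) = Y/P + Y/(-24) = Y/P + Y*(-1/24) = Y/P - Y/24 = -Y/24 + Y/P)
sqrt(j + S(g(-23, 23), Z)) = sqrt(112449 + (-1/24*(-138) - 138/(-2 - 23))) = sqrt(112449 + (23/4 - 138/(-25))) = sqrt(112449 + (23/4 - 138*(-1/25))) = sqrt(112449 + (23/4 + 138/25)) = sqrt(112449 + 1127/100) = sqrt(11246027/100) = sqrt(11246027)/10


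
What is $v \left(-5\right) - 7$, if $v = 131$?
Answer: $-662$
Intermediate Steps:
$v \left(-5\right) - 7 = 131 \left(-5\right) - 7 = -655 - 7 = -662$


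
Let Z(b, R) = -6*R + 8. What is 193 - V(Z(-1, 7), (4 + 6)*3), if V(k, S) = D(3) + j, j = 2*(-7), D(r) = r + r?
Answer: 201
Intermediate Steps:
D(r) = 2*r
Z(b, R) = 8 - 6*R
j = -14
V(k, S) = -8 (V(k, S) = 2*3 - 14 = 6 - 14 = -8)
193 - V(Z(-1, 7), (4 + 6)*3) = 193 - 1*(-8) = 193 + 8 = 201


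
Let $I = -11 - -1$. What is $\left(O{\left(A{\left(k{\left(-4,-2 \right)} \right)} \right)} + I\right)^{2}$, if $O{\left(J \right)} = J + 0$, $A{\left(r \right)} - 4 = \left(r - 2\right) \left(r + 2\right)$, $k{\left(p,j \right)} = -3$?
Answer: $1$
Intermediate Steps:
$A{\left(r \right)} = 4 + \left(-2 + r\right) \left(2 + r\right)$ ($A{\left(r \right)} = 4 + \left(r - 2\right) \left(r + 2\right) = 4 + \left(-2 + r\right) \left(2 + r\right)$)
$I = -10$ ($I = -11 + 1 = -10$)
$O{\left(J \right)} = J$
$\left(O{\left(A{\left(k{\left(-4,-2 \right)} \right)} \right)} + I\right)^{2} = \left(\left(-3\right)^{2} - 10\right)^{2} = \left(9 - 10\right)^{2} = \left(-1\right)^{2} = 1$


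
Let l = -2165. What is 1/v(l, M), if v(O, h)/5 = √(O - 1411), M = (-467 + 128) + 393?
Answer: -I*√894/8940 ≈ -0.0033445*I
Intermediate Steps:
M = 54 (M = -339 + 393 = 54)
v(O, h) = 5*√(-1411 + O) (v(O, h) = 5*√(O - 1411) = 5*√(-1411 + O))
1/v(l, M) = 1/(5*√(-1411 - 2165)) = 1/(5*√(-3576)) = 1/(5*(2*I*√894)) = 1/(10*I*√894) = -I*√894/8940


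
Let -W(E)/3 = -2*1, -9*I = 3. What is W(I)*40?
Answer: 240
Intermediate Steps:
I = -⅓ (I = -⅑*3 = -⅓ ≈ -0.33333)
W(E) = 6 (W(E) = -(-6) = -3*(-2) = 6)
W(I)*40 = 6*40 = 240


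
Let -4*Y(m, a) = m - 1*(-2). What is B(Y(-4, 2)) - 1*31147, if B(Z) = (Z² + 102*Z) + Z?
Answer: -124381/4 ≈ -31095.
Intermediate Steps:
Y(m, a) = -½ - m/4 (Y(m, a) = -(m - 1*(-2))/4 = -(m + 2)/4 = -(2 + m)/4 = -½ - m/4)
B(Z) = Z² + 103*Z
B(Y(-4, 2)) - 1*31147 = (-½ - ¼*(-4))*(103 + (-½ - ¼*(-4))) - 1*31147 = (-½ + 1)*(103 + (-½ + 1)) - 31147 = (103 + ½)/2 - 31147 = (½)*(207/2) - 31147 = 207/4 - 31147 = -124381/4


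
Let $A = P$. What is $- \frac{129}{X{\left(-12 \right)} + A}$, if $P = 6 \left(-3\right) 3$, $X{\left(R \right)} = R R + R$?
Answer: $- \frac{43}{26} \approx -1.6538$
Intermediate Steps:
$X{\left(R \right)} = R + R^{2}$ ($X{\left(R \right)} = R^{2} + R = R + R^{2}$)
$P = -54$ ($P = \left(-18\right) 3 = -54$)
$A = -54$
$- \frac{129}{X{\left(-12 \right)} + A} = - \frac{129}{- 12 \left(1 - 12\right) - 54} = - \frac{129}{\left(-12\right) \left(-11\right) - 54} = - \frac{129}{132 - 54} = - \frac{129}{78} = \left(-129\right) \frac{1}{78} = - \frac{43}{26}$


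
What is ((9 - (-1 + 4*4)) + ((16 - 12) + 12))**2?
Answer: 100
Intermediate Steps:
((9 - (-1 + 4*4)) + ((16 - 12) + 12))**2 = ((9 - (-1 + 16)) + (4 + 12))**2 = ((9 - 1*15) + 16)**2 = ((9 - 15) + 16)**2 = (-6 + 16)**2 = 10**2 = 100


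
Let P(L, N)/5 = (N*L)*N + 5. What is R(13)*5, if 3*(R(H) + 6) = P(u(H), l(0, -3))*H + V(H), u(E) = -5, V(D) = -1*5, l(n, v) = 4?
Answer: -24490/3 ≈ -8163.3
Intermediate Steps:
V(D) = -5
P(L, N) = 25 + 5*L*N² (P(L, N) = 5*((N*L)*N + 5) = 5*((L*N)*N + 5) = 5*(L*N² + 5) = 5*(5 + L*N²) = 25 + 5*L*N²)
R(H) = -23/3 - 125*H (R(H) = -6 + ((25 + 5*(-5)*4²)*H - 5)/3 = -6 + ((25 + 5*(-5)*16)*H - 5)/3 = -6 + ((25 - 400)*H - 5)/3 = -6 + (-375*H - 5)/3 = -6 + (-5 - 375*H)/3 = -6 + (-5/3 - 125*H) = -23/3 - 125*H)
R(13)*5 = (-23/3 - 125*13)*5 = (-23/3 - 1625)*5 = -4898/3*5 = -24490/3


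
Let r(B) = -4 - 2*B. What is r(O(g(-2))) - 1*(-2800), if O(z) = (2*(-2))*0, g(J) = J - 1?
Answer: 2796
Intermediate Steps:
g(J) = -1 + J
O(z) = 0 (O(z) = -4*0 = 0)
r(O(g(-2))) - 1*(-2800) = (-4 - 2*0) - 1*(-2800) = (-4 + 0) + 2800 = -4 + 2800 = 2796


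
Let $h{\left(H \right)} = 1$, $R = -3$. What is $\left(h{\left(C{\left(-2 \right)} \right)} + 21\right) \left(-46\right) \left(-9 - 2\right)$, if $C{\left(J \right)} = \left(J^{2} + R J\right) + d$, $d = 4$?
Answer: $11132$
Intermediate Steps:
$C{\left(J \right)} = 4 + J^{2} - 3 J$ ($C{\left(J \right)} = \left(J^{2} - 3 J\right) + 4 = 4 + J^{2} - 3 J$)
$\left(h{\left(C{\left(-2 \right)} \right)} + 21\right) \left(-46\right) \left(-9 - 2\right) = \left(1 + 21\right) \left(-46\right) \left(-9 - 2\right) = 22 \left(-46\right) \left(-9 - 2\right) = \left(-1012\right) \left(-11\right) = 11132$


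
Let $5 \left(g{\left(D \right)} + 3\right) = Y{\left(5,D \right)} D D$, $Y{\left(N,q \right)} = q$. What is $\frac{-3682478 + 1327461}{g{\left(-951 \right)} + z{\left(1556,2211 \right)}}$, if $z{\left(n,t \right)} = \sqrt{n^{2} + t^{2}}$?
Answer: $\frac{10127578291906110}{739746836624612531} + \frac{58875425 \sqrt{7309657}}{739746836624612531} \approx 0.013691$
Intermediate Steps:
$g{\left(D \right)} = -3 + \frac{D^{3}}{5}$ ($g{\left(D \right)} = -3 + \frac{D D D}{5} = -3 + \frac{D D^{2}}{5} = -3 + \frac{D^{3}}{5}$)
$\frac{-3682478 + 1327461}{g{\left(-951 \right)} + z{\left(1556,2211 \right)}} = \frac{-3682478 + 1327461}{\left(-3 + \frac{\left(-951\right)^{3}}{5}\right) + \sqrt{1556^{2} + 2211^{2}}} = - \frac{2355017}{\left(-3 + \frac{1}{5} \left(-860085351\right)\right) + \sqrt{2421136 + 4888521}} = - \frac{2355017}{\left(-3 - \frac{860085351}{5}\right) + \sqrt{7309657}} = - \frac{2355017}{- \frac{860085366}{5} + \sqrt{7309657}}$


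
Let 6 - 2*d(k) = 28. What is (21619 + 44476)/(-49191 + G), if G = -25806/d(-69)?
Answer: -13219/9369 ≈ -1.4109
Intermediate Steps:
d(k) = -11 (d(k) = 3 - ½*28 = 3 - 14 = -11)
G = 2346 (G = -25806/(-11) = -25806*(-1/11) = 2346)
(21619 + 44476)/(-49191 + G) = (21619 + 44476)/(-49191 + 2346) = 66095/(-46845) = 66095*(-1/46845) = -13219/9369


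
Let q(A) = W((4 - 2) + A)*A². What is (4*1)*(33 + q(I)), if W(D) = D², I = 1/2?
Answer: 553/4 ≈ 138.25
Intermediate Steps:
I = ½ ≈ 0.50000
q(A) = A²*(2 + A)² (q(A) = ((4 - 2) + A)²*A² = (2 + A)²*A² = A²*(2 + A)²)
(4*1)*(33 + q(I)) = (4*1)*(33 + (½)²*(2 + ½)²) = 4*(33 + (5/2)²/4) = 4*(33 + (¼)*(25/4)) = 4*(33 + 25/16) = 4*(553/16) = 553/4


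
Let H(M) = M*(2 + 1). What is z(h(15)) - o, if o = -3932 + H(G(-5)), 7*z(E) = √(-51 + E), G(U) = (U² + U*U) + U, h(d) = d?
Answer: 3797 + 6*I/7 ≈ 3797.0 + 0.85714*I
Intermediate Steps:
G(U) = U + 2*U² (G(U) = (U² + U²) + U = 2*U² + U = U + 2*U²)
z(E) = √(-51 + E)/7
H(M) = 3*M (H(M) = M*3 = 3*M)
o = -3797 (o = -3932 + 3*(-5*(1 + 2*(-5))) = -3932 + 3*(-5*(1 - 10)) = -3932 + 3*(-5*(-9)) = -3932 + 3*45 = -3932 + 135 = -3797)
z(h(15)) - o = √(-51 + 15)/7 - 1*(-3797) = √(-36)/7 + 3797 = (6*I)/7 + 3797 = 6*I/7 + 3797 = 3797 + 6*I/7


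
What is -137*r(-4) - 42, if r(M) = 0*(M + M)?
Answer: -42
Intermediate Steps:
r(M) = 0 (r(M) = 0*(2*M) = 0)
-137*r(-4) - 42 = -137*0 - 42 = 0 - 42 = -42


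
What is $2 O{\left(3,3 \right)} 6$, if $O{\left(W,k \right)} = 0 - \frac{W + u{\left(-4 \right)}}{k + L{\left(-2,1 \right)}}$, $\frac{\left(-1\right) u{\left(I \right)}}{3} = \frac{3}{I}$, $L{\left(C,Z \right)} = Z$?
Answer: $- \frac{63}{4} \approx -15.75$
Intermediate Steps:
$u{\left(I \right)} = - \frac{9}{I}$ ($u{\left(I \right)} = - 3 \frac{3}{I} = - \frac{9}{I}$)
$O{\left(W,k \right)} = - \frac{\frac{9}{4} + W}{1 + k}$ ($O{\left(W,k \right)} = 0 - \frac{W - \frac{9}{-4}}{k + 1} = 0 - \frac{W - - \frac{9}{4}}{1 + k} = 0 - \frac{W + \frac{9}{4}}{1 + k} = 0 - \frac{\frac{9}{4} + W}{1 + k} = - \frac{\frac{9}{4} + W}{1 + k}$)
$2 O{\left(3,3 \right)} 6 = 2 \frac{- \frac{9}{4} - 3}{1 + 3} \cdot 6 = 2 \frac{- \frac{9}{4} - 3}{4} \cdot 6 = 2 \cdot \frac{1}{4} \left(- \frac{21}{4}\right) 6 = 2 \left(- \frac{21}{16}\right) 6 = \left(- \frac{21}{8}\right) 6 = - \frac{63}{4}$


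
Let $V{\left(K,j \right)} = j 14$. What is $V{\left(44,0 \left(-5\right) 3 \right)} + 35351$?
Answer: $35351$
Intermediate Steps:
$V{\left(K,j \right)} = 14 j$
$V{\left(44,0 \left(-5\right) 3 \right)} + 35351 = 14 \cdot 0 \left(-5\right) 3 + 35351 = 14 \cdot 0 \cdot 3 + 35351 = 14 \cdot 0 + 35351 = 0 + 35351 = 35351$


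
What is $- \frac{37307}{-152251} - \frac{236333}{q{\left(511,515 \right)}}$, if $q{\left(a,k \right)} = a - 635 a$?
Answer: $\frac{48068433601}{49325365474} \approx 0.97452$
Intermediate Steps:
$q{\left(a,k \right)} = - 634 a$
$- \frac{37307}{-152251} - \frac{236333}{q{\left(511,515 \right)}} = - \frac{37307}{-152251} - \frac{236333}{\left(-634\right) 511} = \left(-37307\right) \left(- \frac{1}{152251}\right) - \frac{236333}{-323974} = \frac{37307}{152251} - - \frac{236333}{323974} = \frac{37307}{152251} + \frac{236333}{323974} = \frac{48068433601}{49325365474}$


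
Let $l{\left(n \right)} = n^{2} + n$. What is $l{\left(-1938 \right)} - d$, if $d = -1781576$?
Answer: $5535482$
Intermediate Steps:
$l{\left(n \right)} = n + n^{2}$
$l{\left(-1938 \right)} - d = - 1938 \left(1 - 1938\right) - -1781576 = \left(-1938\right) \left(-1937\right) + 1781576 = 3753906 + 1781576 = 5535482$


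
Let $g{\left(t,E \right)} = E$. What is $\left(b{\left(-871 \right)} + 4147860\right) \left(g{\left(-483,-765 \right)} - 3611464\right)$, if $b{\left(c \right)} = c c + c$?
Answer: $-17720258949270$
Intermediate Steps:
$b{\left(c \right)} = c + c^{2}$ ($b{\left(c \right)} = c^{2} + c = c + c^{2}$)
$\left(b{\left(-871 \right)} + 4147860\right) \left(g{\left(-483,-765 \right)} - 3611464\right) = \left(- 871 \left(1 - 871\right) + 4147860\right) \left(-765 - 3611464\right) = \left(\left(-871\right) \left(-870\right) + 4147860\right) \left(-765 - 3611464\right) = \left(757770 + 4147860\right) \left(-3612229\right) = 4905630 \left(-3612229\right) = -17720258949270$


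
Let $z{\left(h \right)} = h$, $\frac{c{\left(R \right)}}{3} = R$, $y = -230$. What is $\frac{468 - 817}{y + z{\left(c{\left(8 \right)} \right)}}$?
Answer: $\frac{349}{206} \approx 1.6942$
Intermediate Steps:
$c{\left(R \right)} = 3 R$
$\frac{468 - 817}{y + z{\left(c{\left(8 \right)} \right)}} = \frac{468 - 817}{-230 + 3 \cdot 8} = - \frac{349}{-230 + 24} = - \frac{349}{-206} = \left(-349\right) \left(- \frac{1}{206}\right) = \frac{349}{206}$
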